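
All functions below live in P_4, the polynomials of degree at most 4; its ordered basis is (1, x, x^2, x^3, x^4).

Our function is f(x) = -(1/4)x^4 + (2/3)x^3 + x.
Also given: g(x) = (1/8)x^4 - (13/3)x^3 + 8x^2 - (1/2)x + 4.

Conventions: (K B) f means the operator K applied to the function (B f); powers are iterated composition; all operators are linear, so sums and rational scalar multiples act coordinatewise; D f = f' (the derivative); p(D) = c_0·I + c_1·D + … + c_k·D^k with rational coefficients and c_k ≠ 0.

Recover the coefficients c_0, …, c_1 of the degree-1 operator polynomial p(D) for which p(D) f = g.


D^0 f = -(1/4)x^4 + (2/3)x^3 + x
D^1 f = -x^3 + 2x^2 + 1
matching coefficients of g against c_0 f + c_1 Df + … from the top degree down determines the c_i
solution: c_0 = -1/2, c_1 = 4

p(D) = -(1/2)·I + 4·D, i.e. c_0 = -1/2, c_1 = 4


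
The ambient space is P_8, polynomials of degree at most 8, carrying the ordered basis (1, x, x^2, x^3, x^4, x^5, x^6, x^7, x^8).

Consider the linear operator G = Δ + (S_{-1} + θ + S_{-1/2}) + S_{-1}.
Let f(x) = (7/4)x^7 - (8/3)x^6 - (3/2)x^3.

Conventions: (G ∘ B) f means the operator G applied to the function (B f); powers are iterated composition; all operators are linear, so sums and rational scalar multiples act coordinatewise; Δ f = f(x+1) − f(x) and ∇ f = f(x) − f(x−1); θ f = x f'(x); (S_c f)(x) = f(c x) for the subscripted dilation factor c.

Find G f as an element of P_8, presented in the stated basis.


g(x) = (4473/512)x^7 - (73/8)x^6 + (83/4)x^5 + (85/4)x^4 + (317/48)x^3 - (31/4)x^2 - (33/4)x - 29/12

Δ f = (49/4)x^6 + (83/4)x^5 + (85/4)x^4 + (95/12)x^3 - (31/4)x^2 - (33/4)x - 29/12
S_{-1} f = -(7/4)x^7 - (8/3)x^6 + (3/2)x^3
θ f = (49/4)x^7 - 16x^6 - (9/2)x^3
S_{-1/2} f = -(7/512)x^7 - (1/24)x^6 + (3/16)x^3
(S_{-1} + θ + S_{-1/2}) f = (5369/512)x^7 - (449/24)x^6 - (45/16)x^3
S_{-1} f = -(7/4)x^7 - (8/3)x^6 + (3/2)x^3
(Δ + (S_{-1} + θ + S_{-1/2}) + S_{-1}) f = (4473/512)x^7 - (73/8)x^6 + (83/4)x^5 + (85/4)x^4 + (317/48)x^3 - (31/4)x^2 - (33/4)x - 29/12


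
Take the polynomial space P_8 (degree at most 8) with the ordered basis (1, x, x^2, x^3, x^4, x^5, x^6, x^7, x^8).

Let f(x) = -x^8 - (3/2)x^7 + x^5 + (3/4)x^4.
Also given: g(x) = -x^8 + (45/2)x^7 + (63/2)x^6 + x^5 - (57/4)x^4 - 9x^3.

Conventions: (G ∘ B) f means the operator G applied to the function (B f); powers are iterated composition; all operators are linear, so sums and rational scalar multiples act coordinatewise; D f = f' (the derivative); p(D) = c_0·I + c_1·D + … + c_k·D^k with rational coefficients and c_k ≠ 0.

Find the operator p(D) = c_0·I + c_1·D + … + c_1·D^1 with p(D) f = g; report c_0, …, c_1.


p(D) = I − 3·D, i.e. c_0 = 1, c_1 = -3

D^0 f = -x^8 - (3/2)x^7 + x^5 + (3/4)x^4
D^1 f = -8x^7 - (21/2)x^6 + 5x^4 + 3x^3
matching coefficients of g against c_0 f + c_1 Df + … from the top degree down determines the c_i
solution: c_0 = 1, c_1 = -3


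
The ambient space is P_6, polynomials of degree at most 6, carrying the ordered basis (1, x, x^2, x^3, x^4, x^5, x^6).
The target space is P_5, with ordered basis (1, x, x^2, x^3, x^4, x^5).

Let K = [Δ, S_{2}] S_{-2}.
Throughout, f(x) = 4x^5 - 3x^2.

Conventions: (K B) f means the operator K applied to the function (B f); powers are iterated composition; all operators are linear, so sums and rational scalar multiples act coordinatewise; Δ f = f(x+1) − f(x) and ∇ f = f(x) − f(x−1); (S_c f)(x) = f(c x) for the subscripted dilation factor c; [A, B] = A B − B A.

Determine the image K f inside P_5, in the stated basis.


the image equals g(x) = -10240x^4 - 30720x^3 - 35840x^2 - 19248x - 4004

S_{-2} f = -128x^5 - 12x^2
S_{2} S_{-2} f = -4096x^5 - 48x^2
Δ S_{2} S_{-2} f = -20480x^4 - 40960x^3 - 40960x^2 - 20576x - 4144
Δ S_{-2} f = -640x^4 - 1280x^3 - 1280x^2 - 664x - 140
S_{2} Δ S_{-2} f = -10240x^4 - 10240x^3 - 5120x^2 - 1328x - 140
[Δ, S_{2}] S_{-2} f = -10240x^4 - 30720x^3 - 35840x^2 - 19248x - 4004


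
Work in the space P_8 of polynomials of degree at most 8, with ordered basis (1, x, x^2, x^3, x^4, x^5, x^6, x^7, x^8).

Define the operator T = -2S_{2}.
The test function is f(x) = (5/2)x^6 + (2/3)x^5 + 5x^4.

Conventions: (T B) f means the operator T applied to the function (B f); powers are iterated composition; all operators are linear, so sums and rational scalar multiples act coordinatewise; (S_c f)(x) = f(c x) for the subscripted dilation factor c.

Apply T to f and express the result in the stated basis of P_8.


S_{2} f = 160x^6 + (64/3)x^5 + 80x^4
(-2S_{2}) f = -320x^6 - (128/3)x^5 - 160x^4

the image equals g(x) = -320x^6 - (128/3)x^5 - 160x^4


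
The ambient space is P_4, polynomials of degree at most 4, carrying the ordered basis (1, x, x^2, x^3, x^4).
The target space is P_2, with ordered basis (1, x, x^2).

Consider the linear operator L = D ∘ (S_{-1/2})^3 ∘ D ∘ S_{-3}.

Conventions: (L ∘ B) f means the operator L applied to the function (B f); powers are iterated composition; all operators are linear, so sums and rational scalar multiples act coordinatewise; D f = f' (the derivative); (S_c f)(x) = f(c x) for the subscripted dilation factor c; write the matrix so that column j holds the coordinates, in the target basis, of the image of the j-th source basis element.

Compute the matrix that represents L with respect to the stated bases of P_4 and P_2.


the matrix is [[0, 0, -9/4, 0, 0]; [0, 0, 0, -81/32, 0]; [0, 0, 0, 0, -243/128]] (rows listed top to bottom)

image of 1: 0
image of x: 0
image of x^2: -9/4
image of x^3: -(81/32)x
image of x^4: -(243/128)x^2
each image's coordinates form column j of the matrix


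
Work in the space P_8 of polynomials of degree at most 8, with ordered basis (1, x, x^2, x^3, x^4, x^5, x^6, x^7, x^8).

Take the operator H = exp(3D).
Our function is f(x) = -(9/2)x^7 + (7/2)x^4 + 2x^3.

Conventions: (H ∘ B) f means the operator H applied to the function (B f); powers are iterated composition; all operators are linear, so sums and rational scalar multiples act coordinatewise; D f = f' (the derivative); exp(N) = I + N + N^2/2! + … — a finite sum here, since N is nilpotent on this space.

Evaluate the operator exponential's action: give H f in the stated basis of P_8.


the image equals g(x) = -(9/2)x^7 - (189/2)x^6 - (1701/2)x^5 - 4249x^4 - (25427/2)x^3 - (45513/2)x^2 - (45063/2)x - 9504

order-1 term: -(189/2)x^6 + 42x^3 + 18x^2
order-2 term: -(1701/2)x^5 + 189x^2 + 54x
order-3 term: -(8505/2)x^4 + 378x + 54
order-4 term: -(25515/2)x^3 + 567/2
order-5 term: -(45927/2)x^2
order-6 term: -(45927/2)x
order-7 term: -19683/2
the series for exp(3D) f terminates at order 7
exp(3D) f = -(9/2)x^7 - (189/2)x^6 - (1701/2)x^5 - 4249x^4 - (25427/2)x^3 - (45513/2)x^2 - (45063/2)x - 9504


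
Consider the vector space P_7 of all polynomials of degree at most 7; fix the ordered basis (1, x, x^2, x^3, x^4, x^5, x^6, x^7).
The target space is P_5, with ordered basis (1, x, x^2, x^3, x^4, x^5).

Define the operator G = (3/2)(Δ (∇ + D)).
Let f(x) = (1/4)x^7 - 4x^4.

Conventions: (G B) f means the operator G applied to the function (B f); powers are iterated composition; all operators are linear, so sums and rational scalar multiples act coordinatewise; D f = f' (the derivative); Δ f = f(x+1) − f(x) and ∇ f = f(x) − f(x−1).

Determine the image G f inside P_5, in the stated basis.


the image equals g(x) = (63/2)x^5 + (315/8)x^4 + (315/4)x^3 - (837/8)x^2 - 51x - 267/8

∇ f = (7/4)x^6 - (21/4)x^5 + (35/4)x^4 - (99/4)x^3 + (117/4)x^2 - (71/4)x + 17/4
D f = (7/4)x^6 - 16x^3
(∇ + D) f = (7/2)x^6 - (21/4)x^5 + (35/4)x^4 - (163/4)x^3 + (117/4)x^2 - (71/4)x + 17/4
Δ (∇ + D) f = 21x^5 + (105/4)x^4 + (105/2)x^3 - (279/4)x^2 - 34x - 89/4
((3/2)(Δ (∇ + D))) f = (63/2)x^5 + (315/8)x^4 + (315/4)x^3 - (837/8)x^2 - 51x - 267/8


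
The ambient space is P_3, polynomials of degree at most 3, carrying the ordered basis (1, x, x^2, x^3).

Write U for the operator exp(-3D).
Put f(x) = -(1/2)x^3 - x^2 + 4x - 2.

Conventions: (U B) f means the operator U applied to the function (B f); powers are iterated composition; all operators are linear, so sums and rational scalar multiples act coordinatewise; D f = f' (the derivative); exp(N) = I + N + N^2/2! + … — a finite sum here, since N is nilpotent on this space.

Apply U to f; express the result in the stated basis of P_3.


order-1 term: (9/2)x^2 + 6x - 12
order-2 term: -(27/2)x - 9
order-3 term: 27/2
the series for exp(-3D) f terminates at order 3
exp(-3D) f = -(1/2)x^3 + (7/2)x^2 - (7/2)x - 19/2

the result is g(x) = -(1/2)x^3 + (7/2)x^2 - (7/2)x - 19/2


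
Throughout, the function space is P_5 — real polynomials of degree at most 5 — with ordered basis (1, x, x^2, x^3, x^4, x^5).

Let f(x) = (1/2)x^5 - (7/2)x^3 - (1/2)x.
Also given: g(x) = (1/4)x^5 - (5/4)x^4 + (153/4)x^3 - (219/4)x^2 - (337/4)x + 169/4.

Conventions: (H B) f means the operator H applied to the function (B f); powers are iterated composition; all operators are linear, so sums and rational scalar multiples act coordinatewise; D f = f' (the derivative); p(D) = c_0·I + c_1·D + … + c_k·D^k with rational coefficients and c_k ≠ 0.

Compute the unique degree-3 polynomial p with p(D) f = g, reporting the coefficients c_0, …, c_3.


D^0 f = (1/2)x^5 - (7/2)x^3 - (1/2)x
D^1 f = (5/2)x^4 - (21/2)x^2 - 1/2
D^2 f = 10x^3 - 21x
D^3 f = 30x^2 - 21
matching coefficients of g against c_0 f + c_1 Df + … from the top degree down determines the c_i
solution: c_0 = 1/2, c_1 = -1/2, c_2 = 4, c_3 = -2

c_0 = 1/2, c_1 = -1/2, c_2 = 4, c_3 = -2


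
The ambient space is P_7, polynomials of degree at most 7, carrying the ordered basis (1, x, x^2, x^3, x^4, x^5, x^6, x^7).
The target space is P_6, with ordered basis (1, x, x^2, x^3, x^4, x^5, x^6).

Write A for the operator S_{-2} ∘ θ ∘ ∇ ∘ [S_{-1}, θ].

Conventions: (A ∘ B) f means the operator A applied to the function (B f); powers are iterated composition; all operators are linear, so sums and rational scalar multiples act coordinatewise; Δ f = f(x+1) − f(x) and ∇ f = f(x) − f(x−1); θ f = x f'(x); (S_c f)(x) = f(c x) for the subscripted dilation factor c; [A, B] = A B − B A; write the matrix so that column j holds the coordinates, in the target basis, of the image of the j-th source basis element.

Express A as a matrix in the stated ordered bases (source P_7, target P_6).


image of 1: 0
image of x: 0
image of x^2: 0
image of x^3: 0
image of x^4: 0
image of x^5: 0
image of x^6: 0
image of x^7: 0
each image's coordinates form column j of the matrix

the matrix is [[0, 0, 0, 0, 0, 0, 0, 0]; [0, 0, 0, 0, 0, 0, 0, 0]; [0, 0, 0, 0, 0, 0, 0, 0]; [0, 0, 0, 0, 0, 0, 0, 0]; [0, 0, 0, 0, 0, 0, 0, 0]; [0, 0, 0, 0, 0, 0, 0, 0]; [0, 0, 0, 0, 0, 0, 0, 0]] (rows listed top to bottom)


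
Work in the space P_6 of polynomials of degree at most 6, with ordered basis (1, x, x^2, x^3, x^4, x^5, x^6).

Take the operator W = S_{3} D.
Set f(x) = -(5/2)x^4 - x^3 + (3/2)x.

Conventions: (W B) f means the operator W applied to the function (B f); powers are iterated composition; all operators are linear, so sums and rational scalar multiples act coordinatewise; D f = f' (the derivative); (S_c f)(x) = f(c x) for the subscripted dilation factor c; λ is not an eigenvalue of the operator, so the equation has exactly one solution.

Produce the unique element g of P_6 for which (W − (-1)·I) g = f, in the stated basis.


g(x) = -(5/2)x^4 + 269x^3 - 7263x^2 + (87159/2)x - 87159/2

write g with unknown coordinates in the stated basis and equate coefficients in (W − (-1)·I) g = f
solving from the highest basis element down gives g = -(5/2)x^4 + 269x^3 - 7263x^2 + (87159/2)x - 87159/2
check: W g = -270x^3 + 7263x^2 - 43578x + 87159/2
so W g − (-1)·g = -(5/2)x^4 - x^3 + (3/2)x = f ✓


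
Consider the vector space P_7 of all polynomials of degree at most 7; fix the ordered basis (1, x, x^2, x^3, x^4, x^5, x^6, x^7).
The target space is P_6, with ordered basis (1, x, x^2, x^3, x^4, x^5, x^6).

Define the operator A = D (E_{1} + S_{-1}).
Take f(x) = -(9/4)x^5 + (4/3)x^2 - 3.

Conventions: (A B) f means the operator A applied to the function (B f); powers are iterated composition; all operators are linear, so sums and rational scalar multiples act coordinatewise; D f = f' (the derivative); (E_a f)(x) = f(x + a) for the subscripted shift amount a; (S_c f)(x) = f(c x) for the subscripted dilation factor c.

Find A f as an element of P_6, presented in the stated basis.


E_{1} f = -(9/4)x^5 - (45/4)x^4 - (45/2)x^3 - (127/6)x^2 - (103/12)x - 47/12
S_{-1} f = (9/4)x^5 + (4/3)x^2 - 3
(E_{1} + S_{-1}) f = -(45/4)x^4 - (45/2)x^3 - (119/6)x^2 - (103/12)x - 83/12
D (E_{1} + S_{-1}) f = -45x^3 - (135/2)x^2 - (119/3)x - 103/12

the image equals g(x) = -45x^3 - (135/2)x^2 - (119/3)x - 103/12


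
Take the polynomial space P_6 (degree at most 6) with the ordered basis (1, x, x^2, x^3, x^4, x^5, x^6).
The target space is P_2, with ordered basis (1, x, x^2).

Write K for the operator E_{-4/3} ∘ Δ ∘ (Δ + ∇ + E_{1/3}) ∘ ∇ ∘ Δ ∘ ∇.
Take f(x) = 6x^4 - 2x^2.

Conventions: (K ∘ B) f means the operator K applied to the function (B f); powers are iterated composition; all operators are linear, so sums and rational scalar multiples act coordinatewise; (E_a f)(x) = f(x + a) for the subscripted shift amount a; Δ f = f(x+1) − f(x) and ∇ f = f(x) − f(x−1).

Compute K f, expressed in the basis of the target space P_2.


∇ f = 24x^3 - 36x^2 + 20x - 4
Δ ∇ f = 72x^2 + 8
∇ Δ ∇ f = 144x - 72
Δ (∇ ∘ Δ ∘ ∇) f = 144
∇ (∇ ∘ Δ ∘ ∇) f = 144
E_{1/3} (∇ ∘ Δ ∘ ∇) f = 144x - 24
(Δ + ∇ + E_{1/3}) (∇ ∘ Δ ∘ ∇) f = 144x + 264
Δ (Δ + ∇ + E_{1/3}) (∇ ∘ Δ ∘ ∇) f = 144
E_{-4/3} Δ (Δ + ∇ + E_{1/3}) (∇ ∘ Δ ∘ ∇) f = 144

g(x) = 144


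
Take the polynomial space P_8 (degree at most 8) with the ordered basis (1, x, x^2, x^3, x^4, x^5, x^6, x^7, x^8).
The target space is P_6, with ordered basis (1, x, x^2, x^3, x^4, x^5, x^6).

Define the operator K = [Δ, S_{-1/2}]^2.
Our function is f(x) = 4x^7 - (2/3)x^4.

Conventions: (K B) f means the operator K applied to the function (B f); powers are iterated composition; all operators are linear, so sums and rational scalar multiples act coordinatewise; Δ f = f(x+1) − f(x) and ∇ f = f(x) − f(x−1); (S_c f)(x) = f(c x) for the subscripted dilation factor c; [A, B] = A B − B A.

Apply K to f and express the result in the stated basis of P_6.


g(x) = -(189/1024)x^5 - (945/2048)x^4 - (945/128)x^3 - (20583/2048)x^2 - (16911/512)x - 26199/2048

S_{-1/2} f = -(1/32)x^7 - (1/24)x^4
Δ S_{-1/2} f = -(7/32)x^6 - (21/32)x^5 - (35/32)x^4 - (121/96)x^3 - (29/32)x^2 - (37/96)x - 7/96
Δ f = 28x^6 + 84x^5 + 140x^4 + (412/3)x^3 + 80x^2 + (76/3)x + 10/3
S_{-1/2} Δ f = (7/16)x^6 - (21/8)x^5 + (35/4)x^4 - (103/6)x^3 + 20x^2 - (38/3)x + 10/3
[Δ, S_{-1/2}] f = -(21/32)x^6 + (63/32)x^5 - (315/32)x^4 + (509/32)x^3 - (669/32)x^2 + (393/32)x - 109/32
S_{-1/2} [Δ, S_{-1/2}] f = -(21/2048)x^6 - (63/1024)x^5 - (315/512)x^4 - (509/256)x^3 - (669/128)x^2 - (393/64)x - 109/32
Δ S_{-1/2} [Δ, S_{-1/2}] f = -(63/1024)x^5 - (945/2048)x^4 - (105/32)x^3 - (21351/2048)x^2 - (9855/512)x - 28759/2048
Δ [Δ, S_{-1/2}] f = -(63/16)x^5 - (525/16)x^3 - (3/2)x^2 - (441/16)x - 5/4
S_{-1/2} Δ [Δ, S_{-1/2}] f = (63/512)x^5 + (525/128)x^3 - (3/8)x^2 + (441/32)x - 5/4
[Δ, S_{-1/2}] [Δ, S_{-1/2}] f = -(189/1024)x^5 - (945/2048)x^4 - (945/128)x^3 - (20583/2048)x^2 - (16911/512)x - 26199/2048


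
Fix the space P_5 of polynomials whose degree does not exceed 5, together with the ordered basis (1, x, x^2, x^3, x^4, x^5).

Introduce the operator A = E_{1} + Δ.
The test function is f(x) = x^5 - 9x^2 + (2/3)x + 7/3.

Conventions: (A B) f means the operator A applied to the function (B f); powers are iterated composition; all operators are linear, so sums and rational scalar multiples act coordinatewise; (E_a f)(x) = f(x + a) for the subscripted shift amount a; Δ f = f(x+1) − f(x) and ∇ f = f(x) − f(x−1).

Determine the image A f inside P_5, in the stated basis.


E_{1} f = x^5 + 5x^4 + 10x^3 + x^2 - (37/3)x - 5
Δ f = 5x^4 + 10x^3 + 10x^2 - 13x - 22/3
(E_{1} + Δ) f = x^5 + 10x^4 + 20x^3 + 11x^2 - (76/3)x - 37/3

the image equals g(x) = x^5 + 10x^4 + 20x^3 + 11x^2 - (76/3)x - 37/3


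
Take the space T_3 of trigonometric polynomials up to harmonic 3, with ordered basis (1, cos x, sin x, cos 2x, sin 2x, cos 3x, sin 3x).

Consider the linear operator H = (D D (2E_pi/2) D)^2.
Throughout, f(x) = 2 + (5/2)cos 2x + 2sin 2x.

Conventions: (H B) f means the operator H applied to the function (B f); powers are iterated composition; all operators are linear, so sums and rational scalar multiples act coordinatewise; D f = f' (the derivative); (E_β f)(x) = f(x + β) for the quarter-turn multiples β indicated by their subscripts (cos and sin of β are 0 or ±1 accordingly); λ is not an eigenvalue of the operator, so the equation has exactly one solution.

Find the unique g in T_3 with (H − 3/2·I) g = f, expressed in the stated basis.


write g with unknown coordinates in the stated basis and equate coefficients in (H − 3/2·I) g = f
solving from the highest basis element down gives g = -4/3 - (1/103)cos 2x - (4/515)sin 2x
check: H g = (256/103)cos 2x + (1024/515)sin 2x
so H g − 3/2·g = 2 + (5/2)cos 2x + 2sin 2x = f ✓

g(x) = -4/3 - (1/103)cos 2x - (4/515)sin 2x


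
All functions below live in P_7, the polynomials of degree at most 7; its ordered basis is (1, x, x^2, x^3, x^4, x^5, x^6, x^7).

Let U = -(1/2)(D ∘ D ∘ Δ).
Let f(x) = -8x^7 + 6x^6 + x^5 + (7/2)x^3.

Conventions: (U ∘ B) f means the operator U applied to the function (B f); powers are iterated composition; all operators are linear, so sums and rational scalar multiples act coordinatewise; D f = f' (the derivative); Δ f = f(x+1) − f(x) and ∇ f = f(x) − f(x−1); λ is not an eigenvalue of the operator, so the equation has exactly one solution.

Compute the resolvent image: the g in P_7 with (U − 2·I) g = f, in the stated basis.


the result is g(x) = 4x^7 - 3x^6 - (1/2)x^5 - 210x^4 - (1327/4)x^3 - (555/2)x^2 + (2295/2)x + 8885/8

write g with unknown coordinates in the stated basis and equate coefficients in (U − 2·I) g = f
solving from the highest basis element down gives g = 4x^7 - 3x^6 - (1/2)x^5 - 210x^4 - (1327/4)x^3 - (555/2)x^2 + (2295/2)x + 8885/8
check: U g = -420x^4 - 660x^3 - 555x^2 + 2295x + 8885/4
so U g − 2·g = -8x^7 + 6x^6 + x^5 + (7/2)x^3 = f ✓


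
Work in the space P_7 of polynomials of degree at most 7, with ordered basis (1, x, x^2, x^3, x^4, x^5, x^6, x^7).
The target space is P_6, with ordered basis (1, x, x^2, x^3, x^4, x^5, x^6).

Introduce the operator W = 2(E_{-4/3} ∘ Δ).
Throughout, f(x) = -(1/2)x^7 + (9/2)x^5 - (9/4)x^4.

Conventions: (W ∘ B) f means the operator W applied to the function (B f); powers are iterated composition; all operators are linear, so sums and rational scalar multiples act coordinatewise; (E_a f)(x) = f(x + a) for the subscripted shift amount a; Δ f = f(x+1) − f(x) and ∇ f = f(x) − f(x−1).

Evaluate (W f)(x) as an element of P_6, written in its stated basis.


Δ f = -(7/2)x^6 - (21/2)x^5 + 5x^4 + (37/2)x^3 + 21x^2 + 10x + 7/4
E_{-4/3} Δ f = -(7/2)x^6 + (35/2)x^5 - (55/3)x^4 - (1561/54)x^3 + (2249/27)x^2 - (5846/81)x + 64975/2916
(2(E_{-4/3} ∘ Δ)) f = -7x^6 + 35x^5 - (110/3)x^4 - (1561/27)x^3 + (4498/27)x^2 - (11692/81)x + 64975/1458

the result is g(x) = -7x^6 + 35x^5 - (110/3)x^4 - (1561/27)x^3 + (4498/27)x^2 - (11692/81)x + 64975/1458


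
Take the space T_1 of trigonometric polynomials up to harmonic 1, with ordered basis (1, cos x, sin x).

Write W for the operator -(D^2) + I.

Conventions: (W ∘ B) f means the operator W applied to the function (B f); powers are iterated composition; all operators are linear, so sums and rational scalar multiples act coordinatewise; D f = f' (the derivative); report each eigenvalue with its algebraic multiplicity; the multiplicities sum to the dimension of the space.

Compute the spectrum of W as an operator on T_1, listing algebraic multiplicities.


λ = 1 (multiplicity 1), λ = 2 (multiplicity 2)

image of 1: 1
image of cos x: 2cos x
image of sin x: 2sin x
the matrix is diagonal; its diagonal is (1, 2, 2)
for a triangular matrix the eigenvalues are the diagonal entries, with algebraic multiplicity their repetition count


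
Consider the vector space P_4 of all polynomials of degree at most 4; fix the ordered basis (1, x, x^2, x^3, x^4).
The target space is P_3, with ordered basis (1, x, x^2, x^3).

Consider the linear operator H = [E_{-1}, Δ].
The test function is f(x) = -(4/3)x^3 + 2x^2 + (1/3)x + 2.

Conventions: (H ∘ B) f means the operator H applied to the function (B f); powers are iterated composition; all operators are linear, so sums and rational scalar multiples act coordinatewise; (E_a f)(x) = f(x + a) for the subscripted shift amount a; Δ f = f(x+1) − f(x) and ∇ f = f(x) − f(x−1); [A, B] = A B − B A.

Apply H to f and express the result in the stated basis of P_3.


Δ f = -4x^2 + 1
E_{-1} Δ f = -4x^2 + 8x - 3
E_{-1} f = -(4/3)x^3 + 6x^2 - (23/3)x + 5
Δ E_{-1} f = -4x^2 + 8x - 3
[E_{-1}, Δ] f = 0

the result is g(x) = 0


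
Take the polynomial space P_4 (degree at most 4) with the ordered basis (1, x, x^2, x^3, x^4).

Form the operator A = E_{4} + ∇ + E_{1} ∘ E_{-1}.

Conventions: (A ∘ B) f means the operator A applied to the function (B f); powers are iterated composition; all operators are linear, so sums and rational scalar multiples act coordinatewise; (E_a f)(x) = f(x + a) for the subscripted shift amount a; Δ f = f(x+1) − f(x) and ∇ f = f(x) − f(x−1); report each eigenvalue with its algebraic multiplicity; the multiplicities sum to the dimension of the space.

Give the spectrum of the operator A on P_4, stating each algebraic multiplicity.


image of 1: 2
image of x: 2x + 5
image of x^2: 2x^2 + 10x + 15
image of x^3: 2x^3 + 15x^2 + 45x + 65
image of x^4: 2x^4 + 20x^3 + 90x^2 + 260x + 255
the matrix is upper triangular; its diagonal is (2, 2, 2, 2, 2)
for a triangular matrix the eigenvalues are the diagonal entries, with algebraic multiplicity their repetition count

λ = 2 (multiplicity 5)


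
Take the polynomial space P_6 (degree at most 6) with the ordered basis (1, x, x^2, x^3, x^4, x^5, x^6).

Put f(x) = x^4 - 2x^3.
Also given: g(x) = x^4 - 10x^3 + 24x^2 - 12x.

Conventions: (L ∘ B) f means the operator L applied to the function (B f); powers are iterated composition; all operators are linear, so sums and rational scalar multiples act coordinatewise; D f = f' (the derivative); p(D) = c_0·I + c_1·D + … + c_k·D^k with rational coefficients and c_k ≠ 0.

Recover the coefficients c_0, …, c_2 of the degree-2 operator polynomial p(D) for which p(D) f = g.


p(D) = I − 2·D + D^2, i.e. c_0 = 1, c_1 = -2, c_2 = 1

D^0 f = x^4 - 2x^3
D^1 f = 4x^3 - 6x^2
D^2 f = 12x^2 - 12x
matching coefficients of g against c_0 f + c_1 Df + … from the top degree down determines the c_i
solution: c_0 = 1, c_1 = -2, c_2 = 1


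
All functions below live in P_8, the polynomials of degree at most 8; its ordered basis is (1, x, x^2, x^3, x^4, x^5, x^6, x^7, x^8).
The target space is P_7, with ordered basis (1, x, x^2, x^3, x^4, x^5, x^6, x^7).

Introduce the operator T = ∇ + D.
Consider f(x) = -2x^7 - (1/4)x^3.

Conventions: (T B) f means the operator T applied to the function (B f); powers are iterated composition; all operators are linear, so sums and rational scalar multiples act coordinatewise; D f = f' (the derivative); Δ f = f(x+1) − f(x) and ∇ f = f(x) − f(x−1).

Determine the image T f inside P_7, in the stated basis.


∇ f = -14x^6 + 42x^5 - 70x^4 + 70x^3 - (171/4)x^2 + (59/4)x - 9/4
D f = -14x^6 - (3/4)x^2
(∇ + D) f = -28x^6 + 42x^5 - 70x^4 + 70x^3 - (87/2)x^2 + (59/4)x - 9/4

the result is g(x) = -28x^6 + 42x^5 - 70x^4 + 70x^3 - (87/2)x^2 + (59/4)x - 9/4


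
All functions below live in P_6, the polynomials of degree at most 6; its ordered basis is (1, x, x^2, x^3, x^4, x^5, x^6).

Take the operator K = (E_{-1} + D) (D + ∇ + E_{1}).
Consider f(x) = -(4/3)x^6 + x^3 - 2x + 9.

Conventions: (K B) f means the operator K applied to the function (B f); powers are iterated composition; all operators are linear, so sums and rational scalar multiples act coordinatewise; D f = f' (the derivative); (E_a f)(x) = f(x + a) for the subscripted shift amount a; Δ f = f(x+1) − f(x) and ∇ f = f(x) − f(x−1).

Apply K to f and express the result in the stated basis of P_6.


D f = -8x^5 + 3x^2 - 2
∇ f = -8x^5 + 20x^4 - (80/3)x^3 + 23x^2 - 11x + 1/3
E_{1} f = -(4/3)x^6 - 8x^5 - 20x^4 - (77/3)x^3 - 17x^2 - 7x + 20/3
(D + ∇ + E_{1}) f = -(4/3)x^6 - 24x^5 - (157/3)x^3 + 9x^2 - 18x + 5
E_{-1} (D + ∇ + E_{1}) f = -(4/3)x^6 - 16x^5 + 100x^4 - (797/3)x^3 + 386x^2 - 305x + 107
D (D + ∇ + E_{1}) f = -8x^5 - 120x^4 - 157x^2 + 18x - 18
(E_{-1} + D) (D + ∇ + E_{1}) f = -(4/3)x^6 - 24x^5 - 20x^4 - (797/3)x^3 + 229x^2 - 287x + 89

the result is g(x) = -(4/3)x^6 - 24x^5 - 20x^4 - (797/3)x^3 + 229x^2 - 287x + 89


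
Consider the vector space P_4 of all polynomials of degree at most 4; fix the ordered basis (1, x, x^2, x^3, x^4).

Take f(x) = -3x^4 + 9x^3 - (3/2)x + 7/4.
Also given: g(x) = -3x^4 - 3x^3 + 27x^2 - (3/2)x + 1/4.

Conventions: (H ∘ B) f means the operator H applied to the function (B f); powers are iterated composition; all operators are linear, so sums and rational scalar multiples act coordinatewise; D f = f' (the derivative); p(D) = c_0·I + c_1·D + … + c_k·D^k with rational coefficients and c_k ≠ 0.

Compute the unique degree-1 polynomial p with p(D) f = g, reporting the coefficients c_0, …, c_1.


p(D) = I + D, i.e. c_0 = 1, c_1 = 1

D^0 f = -3x^4 + 9x^3 - (3/2)x + 7/4
D^1 f = -12x^3 + 27x^2 - 3/2
matching coefficients of g against c_0 f + c_1 Df + … from the top degree down determines the c_i
solution: c_0 = 1, c_1 = 1


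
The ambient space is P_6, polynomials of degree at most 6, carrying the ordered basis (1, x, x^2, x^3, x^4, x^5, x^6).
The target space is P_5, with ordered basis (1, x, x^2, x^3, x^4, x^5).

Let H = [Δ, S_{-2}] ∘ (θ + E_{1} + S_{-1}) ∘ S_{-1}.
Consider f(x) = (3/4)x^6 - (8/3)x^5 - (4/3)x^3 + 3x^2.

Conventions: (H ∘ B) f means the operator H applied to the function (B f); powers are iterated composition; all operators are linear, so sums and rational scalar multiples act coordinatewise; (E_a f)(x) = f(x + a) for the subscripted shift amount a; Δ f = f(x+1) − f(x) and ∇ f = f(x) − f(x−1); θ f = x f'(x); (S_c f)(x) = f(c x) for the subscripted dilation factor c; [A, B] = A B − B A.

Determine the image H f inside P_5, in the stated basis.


S_{-1} f = (3/4)x^6 + (8/3)x^5 + (4/3)x^3 + 3x^2
θ S_{-1} f = (9/2)x^6 + (40/3)x^5 + 4x^3 + 6x^2
E_{1} S_{-1} f = (3/4)x^6 + (43/6)x^5 + (295/12)x^4 + 43x^3 + (539/12)x^2 + (167/6)x + 31/4
S_{-1} S_{-1} f = (3/4)x^6 - (8/3)x^5 - (4/3)x^3 + 3x^2
(θ + E_{1} + S_{-1}) S_{-1} f = 6x^6 + (107/6)x^5 + (295/12)x^4 + (137/3)x^3 + (647/12)x^2 + (167/6)x + 31/4
S_{-2} (θ + E_{1} + S_{-1}) S_{-1} f = 384x^6 - (1712/3)x^5 + (1180/3)x^4 - (1096/3)x^3 + (647/3)x^2 - (167/3)x + 31/4
Δ S_{-2} (θ + E_{1} + S_{-1}) S_{-1} f = 2304x^5 + (8720/3)x^4 + (10640/3)x^3 + (3952/3)x^2 + (1078/3)x + 4/3
Δ (θ + E_{1} + S_{-1}) S_{-1} f = 36x^5 + (1075/6)x^4 + (1190/3)x^3 + (3317/6)x^2 + (1405/3)x + 1055/6
S_{-2} Δ (θ + E_{1} + S_{-1}) S_{-1} f = -1152x^5 + (8600/3)x^4 - (9520/3)x^3 + (6634/3)x^2 - (2810/3)x + 1055/6
[Δ, S_{-2}] (θ + E_{1} + S_{-1}) S_{-1} f = 3456x^5 + 40x^4 + 6720x^3 - 894x^2 + 1296x - 349/2

the result is g(x) = 3456x^5 + 40x^4 + 6720x^3 - 894x^2 + 1296x - 349/2


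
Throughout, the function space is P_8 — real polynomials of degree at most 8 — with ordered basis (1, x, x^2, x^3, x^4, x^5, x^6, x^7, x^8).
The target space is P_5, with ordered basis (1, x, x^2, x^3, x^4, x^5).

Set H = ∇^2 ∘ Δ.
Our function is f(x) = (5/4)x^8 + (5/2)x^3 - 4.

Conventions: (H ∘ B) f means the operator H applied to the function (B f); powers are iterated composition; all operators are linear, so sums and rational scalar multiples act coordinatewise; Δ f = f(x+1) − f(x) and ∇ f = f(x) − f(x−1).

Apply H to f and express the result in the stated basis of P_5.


Δ f = 10x^7 + 35x^6 + 70x^5 + (175/2)x^4 + 70x^3 + (85/2)x^2 + (35/2)x + 15/4
∇ Δ f = 70x^6 + 175x^4 + 70x^2 + 15x + 5/2
∇ ∇ Δ f = 420x^5 - 1050x^4 + 2100x^3 - 2100x^2 + 1260x - 300

the image equals g(x) = 420x^5 - 1050x^4 + 2100x^3 - 2100x^2 + 1260x - 300


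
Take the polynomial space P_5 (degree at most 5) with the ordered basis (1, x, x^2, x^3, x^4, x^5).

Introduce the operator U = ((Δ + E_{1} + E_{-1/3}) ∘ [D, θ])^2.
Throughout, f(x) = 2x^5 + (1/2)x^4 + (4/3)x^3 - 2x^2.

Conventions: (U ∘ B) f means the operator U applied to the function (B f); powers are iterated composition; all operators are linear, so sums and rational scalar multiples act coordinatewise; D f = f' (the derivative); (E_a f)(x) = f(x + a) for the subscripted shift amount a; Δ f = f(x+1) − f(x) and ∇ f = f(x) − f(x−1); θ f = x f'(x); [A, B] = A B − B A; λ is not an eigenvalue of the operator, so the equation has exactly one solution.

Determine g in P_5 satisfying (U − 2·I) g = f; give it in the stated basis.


write g with unknown coordinates in the stated basis and equate coefficients in (U − 2·I) g = f
solving from the highest basis element down gives g = -x^5 - (1/4)x^4 - (122/3)x^3 - 205x^2 - 928x - 52487/27
check: U g = -80x^3 - 412x^2 - 1856x - 104974/27
so U g − 2·g = 2x^5 + (1/2)x^4 + (4/3)x^3 - 2x^2 = f ✓

the image equals g(x) = -x^5 - (1/4)x^4 - (122/3)x^3 - 205x^2 - 928x - 52487/27


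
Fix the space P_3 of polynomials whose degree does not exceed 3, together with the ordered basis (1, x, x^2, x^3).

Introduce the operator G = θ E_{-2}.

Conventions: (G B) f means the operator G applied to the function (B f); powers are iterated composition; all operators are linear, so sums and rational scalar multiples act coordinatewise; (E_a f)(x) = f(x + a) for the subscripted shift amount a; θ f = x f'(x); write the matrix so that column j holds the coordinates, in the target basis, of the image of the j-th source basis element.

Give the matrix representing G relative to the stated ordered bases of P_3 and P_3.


the matrix is [[0, 0, 0, 0]; [0, 1, -4, 12]; [0, 0, 2, -12]; [0, 0, 0, 3]] (rows listed top to bottom)

image of 1: 0
image of x: x
image of x^2: 2x^2 - 4x
image of x^3: 3x^3 - 12x^2 + 12x
each image's coordinates form column j of the matrix


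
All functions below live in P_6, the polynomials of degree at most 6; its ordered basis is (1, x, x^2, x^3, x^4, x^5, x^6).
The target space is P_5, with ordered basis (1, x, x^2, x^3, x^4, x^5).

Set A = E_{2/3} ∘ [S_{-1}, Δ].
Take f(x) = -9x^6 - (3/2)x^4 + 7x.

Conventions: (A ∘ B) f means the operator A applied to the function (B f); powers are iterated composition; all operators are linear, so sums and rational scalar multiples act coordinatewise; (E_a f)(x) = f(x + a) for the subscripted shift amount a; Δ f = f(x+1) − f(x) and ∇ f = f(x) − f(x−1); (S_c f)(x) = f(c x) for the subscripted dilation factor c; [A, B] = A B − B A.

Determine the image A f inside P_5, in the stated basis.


Δ f = -54x^5 - 135x^4 - 186x^3 - 144x^2 - 60x - 7/2
S_{-1} Δ f = 54x^5 - 135x^4 + 186x^3 - 144x^2 + 60x - 7/2
S_{-1} f = -9x^6 - (3/2)x^4 - 7x
Δ S_{-1} f = -54x^5 - 135x^4 - 186x^3 - 144x^2 - 60x - 35/2
[S_{-1}, Δ] f = 108x^5 + 372x^3 + 120x + 14
E_{2/3} [S_{-1}, Δ] f = 108x^5 + 360x^4 + 852x^3 + 1064x^2 + (2168/3)x + 1966/9

the result is g(x) = 108x^5 + 360x^4 + 852x^3 + 1064x^2 + (2168/3)x + 1966/9


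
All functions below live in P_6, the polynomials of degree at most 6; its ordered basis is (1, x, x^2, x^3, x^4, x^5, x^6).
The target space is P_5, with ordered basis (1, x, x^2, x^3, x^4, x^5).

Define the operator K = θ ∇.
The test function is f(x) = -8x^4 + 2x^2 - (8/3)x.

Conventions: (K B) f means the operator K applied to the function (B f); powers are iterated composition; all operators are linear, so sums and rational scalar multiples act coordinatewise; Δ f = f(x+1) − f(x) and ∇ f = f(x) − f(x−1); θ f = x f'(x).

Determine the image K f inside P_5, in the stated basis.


the image equals g(x) = -96x^3 + 96x^2 - 28x

∇ f = -32x^3 + 48x^2 - 28x + 10/3
θ ∇ f = -96x^3 + 96x^2 - 28x


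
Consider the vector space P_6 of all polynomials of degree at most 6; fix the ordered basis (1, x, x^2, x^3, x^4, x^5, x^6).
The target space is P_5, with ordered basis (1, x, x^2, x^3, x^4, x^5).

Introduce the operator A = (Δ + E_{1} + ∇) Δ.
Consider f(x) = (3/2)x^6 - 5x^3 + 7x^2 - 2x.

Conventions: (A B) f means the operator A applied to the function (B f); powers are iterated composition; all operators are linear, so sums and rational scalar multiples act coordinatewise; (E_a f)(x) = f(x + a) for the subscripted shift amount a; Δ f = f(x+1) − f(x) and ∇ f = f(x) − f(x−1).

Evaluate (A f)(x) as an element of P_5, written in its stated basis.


the result is g(x) = 9x^5 + (315/2)x^4 + 390x^3 + (1365/2)x^2 + 458x + 345/2

Δ f = 9x^5 + (45/2)x^4 + 30x^3 + (15/2)x^2 + 8x + 3/2
Δ Δ f = 45x^4 + 180x^3 + 315x^2 + 240x + 77
E_{1} Δ f = 9x^5 + (135/2)x^4 + 210x^3 + (645/2)x^2 + 248x + 157/2
∇ Δ f = 45x^4 + 45x^2 - 30x + 17
(Δ + E_{1} + ∇) Δ f = 9x^5 + (315/2)x^4 + 390x^3 + (1365/2)x^2 + 458x + 345/2


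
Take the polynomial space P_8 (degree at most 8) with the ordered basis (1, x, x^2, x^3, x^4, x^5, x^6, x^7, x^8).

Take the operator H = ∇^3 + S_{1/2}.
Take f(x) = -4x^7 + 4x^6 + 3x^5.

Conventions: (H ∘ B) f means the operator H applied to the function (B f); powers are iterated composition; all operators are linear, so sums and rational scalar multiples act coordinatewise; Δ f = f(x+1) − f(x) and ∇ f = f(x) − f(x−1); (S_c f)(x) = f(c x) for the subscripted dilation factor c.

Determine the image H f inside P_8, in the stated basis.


g(x) = -(1/32)x^7 + (1/16)x^6 + (3/32)x^5 - 840x^4 + 5520x^3 - 14580x^2 + 18180x - 8934

∇ f = -28x^6 + 108x^5 - 185x^4 + 190x^3 - 114x^2 + 37x - 5
∇ ∇ f = -168x^5 + 960x^4 - 2380x^3 + 3180x^2 - 2246x + 662
∇ ∇ ∇ f = -840x^4 + 5520x^3 - 14580x^2 + 18180x - 8934
S_{1/2} f = -(1/32)x^7 + (1/16)x^6 + (3/32)x^5
(∇^3 + S_{1/2}) f = -(1/32)x^7 + (1/16)x^6 + (3/32)x^5 - 840x^4 + 5520x^3 - 14580x^2 + 18180x - 8934


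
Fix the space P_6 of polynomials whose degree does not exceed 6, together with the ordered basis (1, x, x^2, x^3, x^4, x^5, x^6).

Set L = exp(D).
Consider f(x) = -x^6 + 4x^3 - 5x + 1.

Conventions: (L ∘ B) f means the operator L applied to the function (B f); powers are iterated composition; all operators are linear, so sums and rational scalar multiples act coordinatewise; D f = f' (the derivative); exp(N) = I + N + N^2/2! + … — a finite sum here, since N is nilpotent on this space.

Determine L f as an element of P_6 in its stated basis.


order-1 term: -6x^5 + 12x^2 - 5
order-2 term: -15x^4 + 12x
order-3 term: -20x^3 + 4
order-4 term: -15x^2
order-5 term: -6x
order-6 term: -1
the series for exp(D) f terminates at order 6
exp(D) f = -x^6 - 6x^5 - 15x^4 - 16x^3 - 3x^2 + x - 1

the result is g(x) = -x^6 - 6x^5 - 15x^4 - 16x^3 - 3x^2 + x - 1


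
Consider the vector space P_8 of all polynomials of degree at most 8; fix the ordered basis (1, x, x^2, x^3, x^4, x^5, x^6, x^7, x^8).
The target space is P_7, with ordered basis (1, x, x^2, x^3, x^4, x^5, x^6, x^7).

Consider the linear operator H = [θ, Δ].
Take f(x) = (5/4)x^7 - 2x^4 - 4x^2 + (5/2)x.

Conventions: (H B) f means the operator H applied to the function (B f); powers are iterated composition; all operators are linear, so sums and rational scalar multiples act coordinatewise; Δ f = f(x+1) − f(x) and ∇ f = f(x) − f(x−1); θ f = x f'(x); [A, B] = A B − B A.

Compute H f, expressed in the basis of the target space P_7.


Δ f = (35/4)x^6 + (105/4)x^5 + (175/4)x^4 + (143/4)x^3 + (57/4)x^2 - (29/4)x - 9/4
θ Δ f = (105/2)x^6 + (525/4)x^5 + 175x^4 + (429/4)x^3 + (57/2)x^2 - (29/4)x
θ f = (35/4)x^7 - 8x^4 - 8x^2 + (5/2)x
Δ θ f = (245/4)x^6 + (735/4)x^5 + (1225/4)x^4 + (1097/4)x^3 + (543/4)x^2 + (53/4)x - 19/4
[θ, Δ] f = -(35/4)x^6 - (105/2)x^5 - (525/4)x^4 - 167x^3 - (429/4)x^2 - (41/2)x + 19/4

the image equals g(x) = -(35/4)x^6 - (105/2)x^5 - (525/4)x^4 - 167x^3 - (429/4)x^2 - (41/2)x + 19/4


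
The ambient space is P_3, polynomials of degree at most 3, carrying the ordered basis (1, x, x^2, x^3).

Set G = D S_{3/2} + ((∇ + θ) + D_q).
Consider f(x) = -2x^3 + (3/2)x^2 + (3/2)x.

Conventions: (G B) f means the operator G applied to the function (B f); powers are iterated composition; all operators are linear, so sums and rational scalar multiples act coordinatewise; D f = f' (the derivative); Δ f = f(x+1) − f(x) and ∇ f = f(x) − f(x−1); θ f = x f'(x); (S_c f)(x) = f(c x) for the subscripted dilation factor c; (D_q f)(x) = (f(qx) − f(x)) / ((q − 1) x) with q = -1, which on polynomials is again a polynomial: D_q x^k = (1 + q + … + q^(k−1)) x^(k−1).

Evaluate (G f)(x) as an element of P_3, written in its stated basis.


the image equals g(x) = -6x^3 - (101/4)x^2 + (69/4)x + 7/4

S_{3/2} f = -(27/4)x^3 + (27/8)x^2 + (9/4)x
D S_{3/2} f = -(81/4)x^2 + (27/4)x + 9/4
∇ f = -6x^2 + 9x - 2
θ f = -6x^3 + 3x^2 + (3/2)x
(∇ + θ) f = -6x^3 - 3x^2 + (21/2)x - 2
D_q f = -2x^2 + 3/2
((∇ + θ) + D_q) f = -6x^3 - 5x^2 + (21/2)x - 1/2
(D S_{3/2} + ((∇ + θ) + D_q)) f = -6x^3 - (101/4)x^2 + (69/4)x + 7/4


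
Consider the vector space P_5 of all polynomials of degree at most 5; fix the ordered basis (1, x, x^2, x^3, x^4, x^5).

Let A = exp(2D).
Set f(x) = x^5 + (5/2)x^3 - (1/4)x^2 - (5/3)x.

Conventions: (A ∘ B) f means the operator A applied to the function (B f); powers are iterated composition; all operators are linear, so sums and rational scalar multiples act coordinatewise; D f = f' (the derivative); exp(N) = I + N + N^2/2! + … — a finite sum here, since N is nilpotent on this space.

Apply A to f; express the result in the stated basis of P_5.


order-1 term: 10x^4 + 15x^2 - x - 10/3
order-2 term: 40x^3 + 30x - 1
order-3 term: 80x^2 + 20
order-4 term: 80x
order-5 term: 32
the series for exp(2D) f terminates at order 5
exp(2D) f = x^5 + 10x^4 + (85/2)x^3 + (379/4)x^2 + (322/3)x + 143/3

g(x) = x^5 + 10x^4 + (85/2)x^3 + (379/4)x^2 + (322/3)x + 143/3


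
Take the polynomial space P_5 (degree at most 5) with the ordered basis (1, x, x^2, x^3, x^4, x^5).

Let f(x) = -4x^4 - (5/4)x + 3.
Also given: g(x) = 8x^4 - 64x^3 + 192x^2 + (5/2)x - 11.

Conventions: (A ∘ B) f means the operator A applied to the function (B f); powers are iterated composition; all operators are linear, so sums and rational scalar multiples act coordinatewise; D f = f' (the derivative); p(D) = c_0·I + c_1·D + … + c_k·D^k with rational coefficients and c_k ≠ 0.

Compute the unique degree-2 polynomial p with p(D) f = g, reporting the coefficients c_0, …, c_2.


D^0 f = -4x^4 - (5/4)x + 3
D^1 f = -16x^3 - 5/4
D^2 f = -48x^2
matching coefficients of g against c_0 f + c_1 Df + … from the top degree down determines the c_i
solution: c_0 = -2, c_1 = 4, c_2 = -4

p(D) = -2·I + 4·D − 4·D^2, i.e. c_0 = -2, c_1 = 4, c_2 = -4


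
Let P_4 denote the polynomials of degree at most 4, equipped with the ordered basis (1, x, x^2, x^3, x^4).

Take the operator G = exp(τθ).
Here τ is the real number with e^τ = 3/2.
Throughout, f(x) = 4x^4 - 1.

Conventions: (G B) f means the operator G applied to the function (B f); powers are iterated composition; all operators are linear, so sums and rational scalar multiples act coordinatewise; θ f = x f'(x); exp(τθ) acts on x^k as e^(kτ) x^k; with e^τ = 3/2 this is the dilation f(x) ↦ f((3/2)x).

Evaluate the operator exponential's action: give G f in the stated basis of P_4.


the result is g(x) = (81/4)x^4 - 1

exp(τθ) x^k = e^(kτ) x^k; with e^τ = 3/2 this sends x^k to (3/2)^k x^k
x^4 ↦ 81/16 x^4
applying this coordinatewise to f: exp(τθ) f = (81/4)x^4 - 1


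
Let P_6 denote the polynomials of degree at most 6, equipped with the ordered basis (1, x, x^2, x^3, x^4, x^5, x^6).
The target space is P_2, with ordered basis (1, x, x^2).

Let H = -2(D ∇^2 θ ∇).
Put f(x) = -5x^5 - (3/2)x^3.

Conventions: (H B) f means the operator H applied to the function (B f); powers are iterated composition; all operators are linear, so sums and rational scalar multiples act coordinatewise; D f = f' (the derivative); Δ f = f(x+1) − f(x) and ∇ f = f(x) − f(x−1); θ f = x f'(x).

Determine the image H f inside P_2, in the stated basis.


∇ f = -25x^4 + 50x^3 - (109/2)x^2 + (59/2)x - 13/2
θ ∇ f = -100x^4 + 150x^3 - 109x^2 + (59/2)x
∇ (θ ∇) f = -400x^3 + 1050x^2 - 1068x + 777/2
∇ ∇ (θ ∇) f = -1200x^2 + 3300x - 2518
D ∇^2 (θ ∇) f = -2400x + 3300
(-2(D ∇^2 θ ∇)) f = 4800x - 6600

the image equals g(x) = 4800x - 6600
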